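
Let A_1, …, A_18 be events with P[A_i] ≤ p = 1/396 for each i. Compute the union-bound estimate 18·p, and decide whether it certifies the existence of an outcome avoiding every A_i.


Union bound: P[∪_{i=1}^{18} A_i] ≤ Σ_i P[A_i] ≤ 18·p = 18·(1/396) = 1/22.
Numerically: 1/22 ≈ 0.045.
Is 1/22 < 1? YES.
Since P[∪ A_i] ≤ 1/22 < 1, the complement has P[∩ A_i^c] ≥ 1 − 1/22 = 21/22 > 0, so some outcome avoids every A_i.

18·p = 1/22 ≈ 0.045; existence CERTIFIED by the union bound.


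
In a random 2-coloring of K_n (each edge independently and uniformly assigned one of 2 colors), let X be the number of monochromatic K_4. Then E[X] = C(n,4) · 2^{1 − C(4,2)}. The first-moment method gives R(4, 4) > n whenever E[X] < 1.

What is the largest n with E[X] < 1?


We need C(n, 4) · 2^{1 − 6} < 1, i.e. C(n, 4) < 2^{6 − 1} = 32.
Check values of n near the boundary:
  n = 4: C(4, 4) = 1; 1 < 32? YES
  n = 5: C(5, 4) = 5; 5 < 32? YES
  n = 6: C(6, 4) = 15; 15 < 32? YES
  n = 7: C(7, 4) = 35; 35 < 32? NO
  n = 8: C(8, 4) = 70; 70 < 32? NO
The largest n with C(n, 4) < 32 is n = 6 (where E[X] = 15/32 ≈ 0.469). Hence R(4, 4) > 6, i.e. R(4, 4) ≥ 7.

Largest n = 6; hence R(4, 4) > 6.


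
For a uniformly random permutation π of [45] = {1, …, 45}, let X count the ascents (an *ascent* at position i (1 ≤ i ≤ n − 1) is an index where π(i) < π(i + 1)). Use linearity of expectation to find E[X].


Write X = Σ X_I over i = 1, …, 44, with X_I the indicator of one ascent.
There are 44 indicators.
For each fixed i, the pair (π(i), π(i+1)) is a uniformly random ordered pair of distinct values from {1, …, 45}; by symmetry P[π(i) < π(i+1)] = 1/2.
By linearity: E[X] = 44 · (1/2) = (45 − 1) · (1/2) = 22 ≈ 22.000.

E[X] = 22 = 22.000.


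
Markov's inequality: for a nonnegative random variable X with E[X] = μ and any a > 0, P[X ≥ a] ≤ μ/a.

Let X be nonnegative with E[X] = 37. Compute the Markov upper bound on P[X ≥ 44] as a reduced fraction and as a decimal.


μ = E[X] = 37, a = 44.
Markov: P[X ≥ 44] ≤ μ/a = (37)/44 = 37/44.
Numerically: ≈ 0.8409.
(Since a = 44 > μ = 37.0000, the bound 37/44 is < 1 and informative.)

P[X ≥ 44] ≤ 37/44 ≈ 0.8409.


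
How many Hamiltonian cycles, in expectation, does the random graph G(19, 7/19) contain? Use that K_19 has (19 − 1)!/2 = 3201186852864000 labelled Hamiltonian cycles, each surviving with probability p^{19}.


K_19 has (19 − 1)!/2 = 3201186852864000 labelled Hamiltonian cycles.
For each such Hamiltonian cycle H, let X_H = 1 if all 19 edges of H are present in G. Then P[X_H = 1] = p^{19} = (7/19)^{19} = 11398895185373143/1978419655660313589123979.
Summing the indicators: E[X] = Σ_H E[X_H] = 3201186852864000 · p^{19} = 3201186852864000 · 11398895185373143/1978419655660313589123979 = 36489993404591253525678231552000/1978419655660313589123979.
Numerically: E[X] ≈ 1.8444e+07.

E[X] = 3201186852864000 · (7/19)^{19} = 36489993404591253525678231552000/1978419655660313589123979 ≈ 1.8444e+07.


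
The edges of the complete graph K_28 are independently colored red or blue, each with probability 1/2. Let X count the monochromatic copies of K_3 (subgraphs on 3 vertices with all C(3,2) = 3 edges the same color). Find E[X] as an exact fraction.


Let X = Σ_S X_S over the C(28, 3) = 3276 subsets S of size 3, where X_S = 1 if the K_3 on S is monochromatic.
For a fixed S, the K_3 on S has C(3, 2) = 3 edges. P[all 3 edges red] = (1/2)^3, and likewise for blue, so P[monochromatic] = 2·(1/2)^3 = 2^{1 − 3} = 1/4.
By linearity: E[X] = C(28, 3) · 2^{1 − 3} = 3276 · 1/4 = 819.
Numerically: E[X] ≈ 819.00000.

E[X] = C(28,3)·2^(1−C(3,2)) = 819 ≈ 819.00000.


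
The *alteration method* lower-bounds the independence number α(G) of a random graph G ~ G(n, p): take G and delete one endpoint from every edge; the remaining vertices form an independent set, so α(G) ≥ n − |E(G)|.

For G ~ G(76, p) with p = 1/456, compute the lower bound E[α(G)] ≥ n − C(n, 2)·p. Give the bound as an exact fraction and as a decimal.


E[|E(G)|] = C(76, 2)·p = 2850 · (1/456) = 25/4.
E[α(G)] ≥ n − E[|E(G)|] = 76 − 25/4 = 279/4.
Numerically: ≈ 69.750.
(This is only a lower bound; the true E[α(G)] may be larger.)

E[α(G)] ≥ 279/4 ≈ 69.750.


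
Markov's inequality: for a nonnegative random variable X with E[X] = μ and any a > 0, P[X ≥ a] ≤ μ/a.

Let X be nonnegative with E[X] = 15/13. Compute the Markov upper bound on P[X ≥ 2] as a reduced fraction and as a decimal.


μ = E[X] = 15/13, a = 2.
Markov: P[X ≥ 2] ≤ μ/a = (15/13)/2 = 15/26.
Numerically: ≈ 0.577.
(Since a = 2 > μ = 1.154, the bound 15/26 is < 1 and informative.)

P[X ≥ 2] ≤ 15/26 ≈ 0.577.


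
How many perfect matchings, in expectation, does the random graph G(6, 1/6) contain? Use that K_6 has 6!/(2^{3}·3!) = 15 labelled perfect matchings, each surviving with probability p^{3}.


K_6 has 6!/(2^{3}·3!) = 15 labelled perfect matchings.
For each such perfect matching H, let X_H = 1 if all 3 edges of H are present in G. Then P[X_H = 1] = p^{3} = (1/6)^{3} = 1/216.
By linearity: E[X] = Σ_H E[X_H] = 15 · p^{3} = 15 · 1/216 = 5/72.
Numerically: E[X] ≈ 0.069444.

E[X] = 15 · (1/6)^{3} = 5/72 ≈ 0.069444.


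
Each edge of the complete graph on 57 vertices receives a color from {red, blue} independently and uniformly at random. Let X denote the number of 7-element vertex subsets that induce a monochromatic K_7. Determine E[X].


Let X = Σ_S X_S over the C(57, 7) = 264385836 subsets S of size 7, where X_S = 1 if the K_7 on S is monochromatic.
For a fixed S, the K_7 on S has C(7, 2) = 21 edges. P[all 21 edges red] = (1/2)^21, and likewise for blue, so P[monochromatic] = 2·(1/2)^21 = 2^{1 − 21} = 1/1048576.
Summing: E[X] = C(57, 7) · 2^{1 − 21} = 264385836 · 1/1048576 = 66096459/262144.
Numerically: E[X] ≈ 252.13798.

E[X] = C(57,7)·2^(1−C(7,2)) = 66096459/262144 ≈ 252.13798.


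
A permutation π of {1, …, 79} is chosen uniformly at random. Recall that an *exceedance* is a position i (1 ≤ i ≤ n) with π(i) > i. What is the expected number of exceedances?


Write X = Σ_{i=1}^{79} X_i, where X_i = 1_{π(i) > i}.
For each fixed i, π(i) is uniform over {1, …, 79} (marginal of a uniform permutation), so P[π(i) > i] = (n − i)/n. Summing: Σ_{i=1}^{79} (n − i)/n = (0 + 1 + … + 78)/79 = 79(79 − 1)/(2·79) = (79 − 1)/2.
Hence E[X] = Σ_{i=1}^{79} (79 − i)/79 = 39 ≈ 39.0000.

E[X] = 39 = 39.0000.


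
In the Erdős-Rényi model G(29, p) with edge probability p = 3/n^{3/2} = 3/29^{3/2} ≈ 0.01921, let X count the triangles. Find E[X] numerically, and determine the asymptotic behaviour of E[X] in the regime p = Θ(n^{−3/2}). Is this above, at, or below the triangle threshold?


Number of potential triangles: C(29, 3) = 3654.
Each occurs with probability p³ ≈ (0.01921)³ ≈ 7.0888008e-06.
By linearity: E[X] = C(29, 3)·p³ ≈ 3654 · 7.0888008e-06 ≈ 0.02590.
Since α = 3/2 > 1, p = c/n^{3/2} = o(1/n) is below the triangle threshold p ~ 1/n. Asymptotically E[X] ~ (c³/6)·n^{3(1−α)} = (3³/6)·n^{-1.5} → 0, so by Markov's inequality G has no triangles w.h.p.

E[X] ≈ 0.02590; in regime p = Θ(1/n^{3/2}) E[X] tends to 0 (below the triangle threshold p ~ 1/n).


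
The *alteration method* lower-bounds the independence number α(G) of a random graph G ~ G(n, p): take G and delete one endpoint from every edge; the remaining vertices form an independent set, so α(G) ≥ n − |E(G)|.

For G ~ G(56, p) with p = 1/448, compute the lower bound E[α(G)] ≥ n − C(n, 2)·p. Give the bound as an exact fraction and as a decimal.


E[|E(G)|] = C(56, 2)·p = 1540 · (1/448) = 55/16.
E[α(G)] ≥ n − E[|E(G)|] = 56 − 55/16 = 841/16.
Numerically: ≈ 52.56250.
(This is only a lower bound; the true E[α(G)] may be larger.)

E[α(G)] ≥ 841/16 ≈ 52.56250.


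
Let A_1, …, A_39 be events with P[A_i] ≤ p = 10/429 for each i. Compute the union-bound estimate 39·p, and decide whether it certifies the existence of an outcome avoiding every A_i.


Union bound: P[∪_{i=1}^{39} A_i] ≤ Σ_i P[A_i] ≤ 39·p = 39·(10/429) = 10/11.
Numerically: 10/11 ≈ 0.9091.
Is 10/11 < 1? YES.
Since P[∪ A_i] ≤ 10/11 < 1, the complement has P[∩ A_i^c] ≥ 1 − 10/11 = 1/11 > 0, so some outcome avoids every A_i.

39·p = 10/11 ≈ 0.9091; existence CERTIFIED by the union bound.


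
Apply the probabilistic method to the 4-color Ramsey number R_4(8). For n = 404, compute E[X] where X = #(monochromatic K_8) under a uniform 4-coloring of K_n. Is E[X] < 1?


E[X] = C(404, 8) · 4^{1 − 28} = 16415071523485570 · 4^{−27} = 16415071523485570/18014398509481984.
As a reduced fraction: E[X] = 8207535761742785/9007199254740992 ≈ 0.9112195.
Is E[X] < 1? YES.
Since E[X] < 1, there exists a 4-coloring of K_{404} with no monochromatic K_8; hence R_4(8) > 404.

E[X] = 8207535761742785/9007199254740992 ≈ 0.9112195; E[X] < 1, so R_4(8) > 404.


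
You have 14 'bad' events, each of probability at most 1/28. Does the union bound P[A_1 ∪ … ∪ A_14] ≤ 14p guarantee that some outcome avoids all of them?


Union bound: P[∪_{i=1}^{14} A_i] ≤ Σ_i P[A_i] ≤ 14·p = 14·(1/28) = 1/2.
Numerically: 1/2 ≈ 0.50000.
Is 1/2 < 1? YES.
Since P[∪ A_i] ≤ 1/2 < 1, the complement has P[∩ A_i^c] ≥ 1 − 1/2 = 1/2 > 0, so some outcome avoids every A_i.

14·p = 1/2 ≈ 0.50000; existence CERTIFIED by the union bound.


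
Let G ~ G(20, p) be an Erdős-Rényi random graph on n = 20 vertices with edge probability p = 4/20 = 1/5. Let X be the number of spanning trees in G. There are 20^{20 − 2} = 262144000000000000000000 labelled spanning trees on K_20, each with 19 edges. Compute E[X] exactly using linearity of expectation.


K_20 has 20^{20 − 2} = 262144000000000000000000 labelled spanning trees.
For each such spanning tree H, let X_H = 1 if all 19 edges of H are present in G. Then P[X_H = 1] = p^{19} = (1/5)^{19} = 1/19073486328125.
By linearity: E[X] = Σ_H E[X_H] = 262144000000000000000000 · p^{19} = 262144000000000000000000 · 1/19073486328125 = 68719476736/5.
Numerically: E[X] ≈ 1.374e+10.

E[X] = 262144000000000000000000 · (1/5)^{19} = 68719476736/5 ≈ 1.374e+10.


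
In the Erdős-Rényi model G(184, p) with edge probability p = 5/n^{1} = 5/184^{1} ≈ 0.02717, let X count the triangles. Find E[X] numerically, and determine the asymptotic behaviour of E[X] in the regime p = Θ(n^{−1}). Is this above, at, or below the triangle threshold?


Number of potential triangles: C(184, 3) = 1021384.
Each occurs with probability p³ ≈ (0.02717)³ ≈ 2.006580e-05.
By linearity: E[X] = C(184, 3)·p³ ≈ 1021384 · 2.006580e-05 ≈ 20.4949.
Here α = 1, so p = 5/n is exactly at the triangle threshold p ~ 1/n. Asymptotically E[X] → c³/6 = 5³/6 = 125/6 ≈ 20.8333, a bounded constant. In this regime the triangle count is asymptotically Poisson(c³/6).

E[X] ≈ 20.4949; in regime p = Θ(1/n^{1}) E[X] stays bounded (at the triangle threshold p ~ 1/n).


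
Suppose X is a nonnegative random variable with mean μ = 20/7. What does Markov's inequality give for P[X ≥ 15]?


μ = E[X] = 20/7, a = 15.
Markov: P[X ≥ 15] ≤ μ/a = (20/7)/15 = 4/21.
Numerically: ≈ 0.19048.
(Since a = 15 > μ = 2.85714, the bound 4/21 is < 1 and informative.)

P[X ≥ 15] ≤ 4/21 ≈ 0.19048.


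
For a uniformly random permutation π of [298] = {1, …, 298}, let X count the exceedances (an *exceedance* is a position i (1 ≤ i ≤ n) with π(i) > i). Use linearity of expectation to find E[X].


Write X = Σ_{i=1}^{298} X_i, where X_i = 1_{π(i) > i}.
For each fixed i, π(i) is uniform over {1, …, 298} (marginal of a uniform permutation), so P[π(i) > i] = (n − i)/n. Summing: Σ_{i=1}^{298} (n − i)/n = (0 + 1 + … + 297)/298 = 298(298 − 1)/(2·298) = (298 − 1)/2.
Hence E[X] = Σ_{i=1}^{298} (298 − i)/298 = 297/2 ≈ 148.500.

E[X] = 297/2 = 148.500.


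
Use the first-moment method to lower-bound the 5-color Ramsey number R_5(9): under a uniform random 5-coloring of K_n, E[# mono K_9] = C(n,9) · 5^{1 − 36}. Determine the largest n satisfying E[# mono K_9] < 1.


We need C(n, 9) · 5^{1 − 36} < 1, i.e. C(n, 9) < 5^{36 − 1} = 2910383045673370361328125.
Check values of n near the boundary:
  n = 2166: C(2166, 9) = 2844037944203015677277940; 2844037944203015677277940 < 2910383045673370361328125? YES
  n = 2167: C(2167, 9) = 2855899084841489792706810; 2855899084841489792706810 < 2910383045673370361328125? YES
  n = 2168: C(2168, 9) = 2867804175977929537095120; 2867804175977929537095120 < 2910383045673370361328125? YES
  n = 2169: C(2169, 9) = 2879753360044504243499683; 2879753360044504243499683 < 2910383045673370361328125? YES
  n = 2170: C(2170, 9) = 2891746779868845075610510; 2891746779868845075610510 < 2910383045673370361328125? YES
  n = 2171: C(2171, 9) = 2903784578674959601827205; 2903784578674959601827205 < 2910383045673370361328125? YES
  n = 2172: C(2172, 9) = 2915866900084148060642020; 2915866900084148060642020 < 2910383045673370361328125? NO
  n = 2173: C(2173, 9) = 2927993888115921319674265; 2927993888115921319674265 < 2910383045673370361328125? NO
  n = 2174: C(2174, 9) = 2940165687188920530702934; 2940165687188920530702934 < 2910383045673370361328125? NO
The largest n with C(n, 9) < 2910383045673370361328125 is n = 2171 (where E[X] = 580756915734991920365441/582076609134674072265625 ≈ 0.9977328). Hence R_5(9) > 2171, i.e. R_5(9) ≥ 2172.

Largest n = 2171; hence R_5(9) > 2171.


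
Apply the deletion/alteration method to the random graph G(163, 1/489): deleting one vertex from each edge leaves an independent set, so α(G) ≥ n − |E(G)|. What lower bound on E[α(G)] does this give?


E[|E(G)|] = C(163, 2)·p = 13203 · (1/489) = 27.
E[α(G)] ≥ n − E[|E(G)|] = 163 − 27 = 136.
Numerically: ≈ 136.000.
(This is only a lower bound; the true E[α(G)] may be larger.)

E[α(G)] ≥ 136 ≈ 136.000.


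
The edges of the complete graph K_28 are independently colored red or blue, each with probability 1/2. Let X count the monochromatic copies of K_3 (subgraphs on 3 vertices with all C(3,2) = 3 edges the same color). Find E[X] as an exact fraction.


Let X = Σ_S X_S over the C(28, 3) = 3276 subsets S of size 3, where X_S = 1 if the K_3 on S is monochromatic.
For a fixed S, the K_3 on S has C(3, 2) = 3 edges. P[all 3 edges red] = (1/2)^3, and likewise for blue, so P[monochromatic] = 2·(1/2)^3 = 2^{1 − 3} = 1/4.
By linearity of expectation: E[X] = C(28, 3) · 2^{1 − 3} = 3276 · 1/4 = 819.
Numerically: E[X] ≈ 819.00000.

E[X] = C(28,3)·2^(1−C(3,2)) = 819 ≈ 819.00000.


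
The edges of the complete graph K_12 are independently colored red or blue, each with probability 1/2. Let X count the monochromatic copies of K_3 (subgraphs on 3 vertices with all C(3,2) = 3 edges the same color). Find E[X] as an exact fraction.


Let X = Σ_S X_S over the C(12, 3) = 220 subsets S of size 3, where X_S = 1 if the K_3 on S is monochromatic.
For a fixed S, the K_3 on S has C(3, 2) = 3 edges. P[all 3 edges red] = (1/2)^3, and likewise for blue, so P[monochromatic] = 2·(1/2)^3 = 2^{1 − 3} = 1/4.
Summing: E[X] = C(12, 3) · 2^{1 − 3} = 220 · 1/4 = 55.
Numerically: E[X] ≈ 55.0000.

E[X] = C(12,3)·2^(1−C(3,2)) = 55 ≈ 55.0000.


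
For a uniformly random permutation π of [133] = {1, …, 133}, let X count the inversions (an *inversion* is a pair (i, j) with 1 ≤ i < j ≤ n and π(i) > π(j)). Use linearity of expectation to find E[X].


Write X = Σ X_I over the C(133, 2) = 8778 pairs i < j, with X_I the indicator of one inversion.
There are 8778 indicators.
For each fixed pair i < j, the values π(i) and π(j) are two distinct elements of {1, …, 133} in uniformly random order; by symmetry P[π(i) > π(j)] = 1/2.
By linearity: E[X] = 8778 · (1/2) = C(133, 2) · (1/2) = 8778/2 = 4389 ≈ 4389.00000.

E[X] = 4389 = 4389.00000.


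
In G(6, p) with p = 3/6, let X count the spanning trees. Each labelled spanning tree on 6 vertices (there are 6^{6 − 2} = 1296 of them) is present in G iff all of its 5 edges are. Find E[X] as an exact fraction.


K_6 has 6^{6 − 2} = 1296 labelled spanning trees.
For each such spanning tree H, let X_H = 1 if all 5 edges of H are present in G. Then P[X_H = 1] = p^{5} = (1/2)^{5} = 1/32.
Summing the indicators: E[X] = Σ_H E[X_H] = 1296 · p^{5} = 1296 · 1/32 = 81/2.
Numerically: E[X] ≈ 40.5.

E[X] = 1296 · (1/2)^{5} = 81/2 ≈ 40.5.


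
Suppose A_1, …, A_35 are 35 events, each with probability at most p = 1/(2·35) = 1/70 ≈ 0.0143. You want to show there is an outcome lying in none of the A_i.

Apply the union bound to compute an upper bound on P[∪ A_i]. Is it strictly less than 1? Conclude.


Union bound: P[∪_{i=1}^{35} A_i] ≤ Σ_i P[A_i] ≤ 35·p = 35·(1/70) = 1/2.
Numerically: 1/2 ≈ 0.5000.
Is 1/2 < 1? YES.
Since P[∪ A_i] ≤ 1/2 < 1, the complement has P[∩ A_i^c] ≥ 1 − 1/2 = 1/2 > 0, so some outcome avoids every A_i.

35·p = 1/2 ≈ 0.5000; existence CERTIFIED by the union bound.


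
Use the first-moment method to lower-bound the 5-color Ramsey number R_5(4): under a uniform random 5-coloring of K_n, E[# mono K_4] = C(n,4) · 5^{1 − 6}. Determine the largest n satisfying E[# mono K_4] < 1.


We need C(n, 4) · 5^{1 − 6} < 1, i.e. C(n, 4) < 5^{6 − 1} = 3125.
Check values of n near the boundary:
  n = 17: C(17, 4) = 2380; 2380 < 3125? YES
  n = 18: C(18, 4) = 3060; 3060 < 3125? YES
  n = 19: C(19, 4) = 3876; 3876 < 3125? NO
  n = 20: C(20, 4) = 4845; 4845 < 3125? NO
  n = 21: C(21, 4) = 5985; 5985 < 3125? NO
The largest n with C(n, 4) < 3125 is n = 18 (where E[X] = 612/625 ≈ 0.97920). Hence R_5(4) > 18, i.e. R_5(4) ≥ 19.

Largest n = 18; hence R_5(4) > 18.


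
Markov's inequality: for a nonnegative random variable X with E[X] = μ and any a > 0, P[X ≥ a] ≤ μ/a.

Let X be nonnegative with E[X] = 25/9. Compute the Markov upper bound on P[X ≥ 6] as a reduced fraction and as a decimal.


μ = E[X] = 25/9, a = 6.
Markov: P[X ≥ 6] ≤ μ/a = (25/9)/6 = 25/54.
Numerically: ≈ 0.463.
(Since a = 6 > μ = 2.778, the bound 25/54 is < 1 and informative.)

P[X ≥ 6] ≤ 25/54 ≈ 0.463.


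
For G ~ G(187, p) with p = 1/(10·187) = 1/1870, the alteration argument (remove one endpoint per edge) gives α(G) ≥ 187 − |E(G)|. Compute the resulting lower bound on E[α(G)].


E[|E(G)|] = C(187, 2)·p = 17391 · (1/1870) = 93/10.
E[α(G)] ≥ n − E[|E(G)|] = 187 − 93/10 = 1777/10.
Numerically: ≈ 177.7000.
(This is only a lower bound; the true E[α(G)] may be larger.)

E[α(G)] ≥ 1777/10 ≈ 177.7000.


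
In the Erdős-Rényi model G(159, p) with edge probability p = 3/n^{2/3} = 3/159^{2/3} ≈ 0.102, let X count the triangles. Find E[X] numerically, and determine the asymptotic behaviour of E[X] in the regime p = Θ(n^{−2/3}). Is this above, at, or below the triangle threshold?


Number of potential triangles: C(159, 3) = 657359.
Each occurs with probability p³ ≈ (0.102)³ ≈ 1.06800e-03.
By linearity: E[X] = C(159, 3)·p³ ≈ 657359 · 1.06800e-03 ≈ 702.057.
Since α = 2/3 < 1, p = c/n^{2/3} ≫ 1/n is above the triangle threshold p ~ 1/n. Asymptotically E[X] ~ (c³/6)·n^{3(1−α)} = (3³/6)·n^{1} → ∞; triangles are abundant w.h.p.

E[X] ≈ 702.057; in regime p = Θ(1/n^{2/3}) E[X] diverges (above the triangle threshold p ~ 1/n).


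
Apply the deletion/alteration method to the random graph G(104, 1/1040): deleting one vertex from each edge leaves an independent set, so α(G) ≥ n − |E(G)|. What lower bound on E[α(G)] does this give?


E[|E(G)|] = C(104, 2)·p = 5356 · (1/1040) = 103/20.
E[α(G)] ≥ n − E[|E(G)|] = 104 − 103/20 = 1977/20.
Numerically: ≈ 98.85000.
(This is only a lower bound; the true E[α(G)] may be larger.)

E[α(G)] ≥ 1977/20 ≈ 98.85000.


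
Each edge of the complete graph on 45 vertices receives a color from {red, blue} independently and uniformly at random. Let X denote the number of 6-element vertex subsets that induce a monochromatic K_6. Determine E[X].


Let X = Σ_S X_S over the C(45, 6) = 8145060 subsets S of size 6, where X_S = 1 if the K_6 on S is monochromatic.
For a fixed S, the K_6 on S has C(6, 2) = 15 edges. P[all 15 edges red] = (1/2)^15, and likewise for blue, so P[monochromatic] = 2·(1/2)^15 = 2^{1 − 15} = 1/16384.
By linearity: E[X] = C(45, 6) · 2^{1 − 15} = 8145060 · 1/16384 = 2036265/4096.
Numerically: E[X] ≈ 497.13501.

E[X] = C(45,6)·2^(1−C(6,2)) = 2036265/4096 ≈ 497.13501.


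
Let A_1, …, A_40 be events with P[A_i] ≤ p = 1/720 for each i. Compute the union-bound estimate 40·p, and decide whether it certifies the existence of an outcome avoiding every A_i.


Union bound: P[∪_{i=1}^{40} A_i] ≤ Σ_i P[A_i] ≤ 40·p = 40·(1/720) = 1/18.
Numerically: 1/18 ≈ 0.056.
Is 1/18 < 1? YES.
Since P[∪ A_i] ≤ 1/18 < 1, the complement has P[∩ A_i^c] ≥ 1 − 1/18 = 17/18 > 0, so some outcome avoids every A_i.

40·p = 1/18 ≈ 0.056; existence CERTIFIED by the union bound.


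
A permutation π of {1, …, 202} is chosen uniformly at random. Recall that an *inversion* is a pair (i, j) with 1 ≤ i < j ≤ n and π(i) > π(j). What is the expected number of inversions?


Write X = Σ X_I over the C(202, 2) = 20301 pairs i < j, with X_I the indicator of one inversion.
There are 20301 indicators.
For each fixed pair i < j, the values π(i) and π(j) are two distinct elements of {1, …, 202} in uniformly random order; by symmetry P[π(i) > π(j)] = 1/2.
By linearity: E[X] = 20301 · (1/2) = C(202, 2) · (1/2) = 20301/2 = 20301/2 ≈ 10150.500.

E[X] = 20301/2 = 10150.500.


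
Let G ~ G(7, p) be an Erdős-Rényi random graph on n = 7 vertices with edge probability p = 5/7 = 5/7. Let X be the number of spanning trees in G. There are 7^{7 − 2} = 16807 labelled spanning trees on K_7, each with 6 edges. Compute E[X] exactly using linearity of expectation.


K_7 has 7^{7 − 2} = 16807 labelled spanning trees.
For each such spanning tree H, let X_H = 1 if all 6 edges of H are present in G. Then P[X_H = 1] = p^{6} = (5/7)^{6} = 15625/117649.
By linearity of expectation: E[X] = Σ_H E[X_H] = 16807 · p^{6} = 16807 · 15625/117649 = 15625/7.
Numerically: E[X] ≈ 2232.

E[X] = 16807 · (5/7)^{6} = 15625/7 ≈ 2232.


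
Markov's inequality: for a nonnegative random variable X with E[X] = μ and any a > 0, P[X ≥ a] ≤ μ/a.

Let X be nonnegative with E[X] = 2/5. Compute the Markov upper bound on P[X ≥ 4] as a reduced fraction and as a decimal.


μ = E[X] = 2/5, a = 4.
Markov: P[X ≥ 4] ≤ μ/a = (2/5)/4 = 1/10.
Numerically: ≈ 0.10000.
(Since a = 4 > μ = 0.40000, the bound 1/10 is < 1 and informative.)

P[X ≥ 4] ≤ 1/10 ≈ 0.10000.


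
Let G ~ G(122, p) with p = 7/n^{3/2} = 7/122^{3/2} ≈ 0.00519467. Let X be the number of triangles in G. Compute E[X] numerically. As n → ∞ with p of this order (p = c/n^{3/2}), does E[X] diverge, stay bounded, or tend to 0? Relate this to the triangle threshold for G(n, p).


Number of potential triangles: C(122, 3) = 295240.
Each occurs with probability p³ ≈ (0.00519467)³ ≈ 1.40176393e-07.
By linearity: E[X] = C(122, 3)·p³ ≈ 295240 · 1.40176393e-07 ≈ 0.041386.
Since α = 3/2 > 1, p = c/n^{3/2} = o(1/n) is below the triangle threshold p ~ 1/n. Asymptotically E[X] ~ (c³/6)·n^{3(1−α)} = (7³/6)·n^{-1.5} → 0, so by Markov's inequality G has no triangles w.h.p.

E[X] ≈ 0.041386; in regime p = Θ(1/n^{3/2}) E[X] tends to 0 (below the triangle threshold p ~ 1/n).


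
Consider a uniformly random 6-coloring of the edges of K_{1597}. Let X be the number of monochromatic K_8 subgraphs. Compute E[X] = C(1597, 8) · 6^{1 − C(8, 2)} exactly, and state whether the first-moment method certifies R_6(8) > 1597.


E[X] = C(1597, 8) · 6^{1 − 28} = 1031080153060953275445 · 6^{−27} = 1031080153060953275445/1023490369077469249536.
As a reduced fraction: E[X] = 38188153817072343535/37907050706572935168 ≈ 1.0074156.
Is E[X] < 1? NO.
Since E[X] ≥ 1, the first-moment bound is inconclusive at n = 1597; it does NOT by itself certify R_6(8) > 1597.

E[X] = 38188153817072343535/37907050706572935168 ≈ 1.0074156; E[X] ≥ 1; first-moment method inconclusive here.


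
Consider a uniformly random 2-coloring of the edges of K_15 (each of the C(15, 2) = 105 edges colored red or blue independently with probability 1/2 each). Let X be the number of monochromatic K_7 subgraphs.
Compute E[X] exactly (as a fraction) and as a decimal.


Let X = Σ_S X_S over the C(15, 7) = 6435 subsets S of size 7, where X_S = 1 if the K_7 on S is monochromatic.
For a fixed S, the K_7 on S has C(7, 2) = 21 edges. P[all 21 edges red] = (1/2)^21, and likewise for blue, so P[monochromatic] = 2·(1/2)^21 = 2^{1 − 21} = 1/1048576.
By linearity: E[X] = C(15, 7) · 2^{1 − 21} = 6435 · 1/1048576 = 6435/1048576.
Numerically: E[X] ≈ 0.00614.

E[X] = C(15,7)·2^(1−C(7,2)) = 6435/1048576 ≈ 0.00614.


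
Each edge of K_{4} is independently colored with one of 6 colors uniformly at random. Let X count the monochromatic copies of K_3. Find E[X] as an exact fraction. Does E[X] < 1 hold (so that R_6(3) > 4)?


E[X] = C(4, 3) · 6^{1 − 3} = 4 · 6^{−2} = 4/36.
As a reduced fraction: E[X] = 1/9 ≈ 0.11111.
Is E[X] < 1? YES.
Since E[X] < 1, there exists a 6-coloring of K_{4} with no monochromatic K_3; hence R_6(3) > 4.

E[X] = 1/9 ≈ 0.11111; E[X] < 1, so R_6(3) > 4.


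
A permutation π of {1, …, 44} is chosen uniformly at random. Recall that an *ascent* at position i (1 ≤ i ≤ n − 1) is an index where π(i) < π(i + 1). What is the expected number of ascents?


Write X = Σ X_I over i = 1, …, 43, with X_I the indicator of one ascent.
There are 43 indicators.
For each fixed i, the pair (π(i), π(i+1)) is a uniformly random ordered pair of distinct values from {1, …, 44}; by symmetry P[π(i) < π(i+1)] = 1/2.
By linearity: E[X] = 43 · (1/2) = (44 − 1) · (1/2) = 43/2 ≈ 21.500000.

E[X] = 43/2 = 21.500000.


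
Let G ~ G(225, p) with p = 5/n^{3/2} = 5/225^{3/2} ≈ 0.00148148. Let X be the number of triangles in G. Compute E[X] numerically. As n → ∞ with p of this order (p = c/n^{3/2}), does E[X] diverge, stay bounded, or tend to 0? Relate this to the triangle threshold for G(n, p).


Number of potential triangles: C(225, 3) = 1873200.
Each occurs with probability p³ ≈ (0.00148148)³ ≈ 3.25153686e-09.
By linearity: E[X] = C(225, 3)·p³ ≈ 1873200 · 3.25153686e-09 ≈ 0.006091.
Since α = 3/2 > 1, p = c/n^{3/2} = o(1/n) is below the triangle threshold p ~ 1/n. Asymptotically E[X] ~ (c³/6)·n^{3(1−α)} = (5³/6)·n^{-1.5} → 0, so by Markov's inequality G has no triangles w.h.p.

E[X] ≈ 0.006091; in regime p = Θ(1/n^{3/2}) E[X] tends to 0 (below the triangle threshold p ~ 1/n).


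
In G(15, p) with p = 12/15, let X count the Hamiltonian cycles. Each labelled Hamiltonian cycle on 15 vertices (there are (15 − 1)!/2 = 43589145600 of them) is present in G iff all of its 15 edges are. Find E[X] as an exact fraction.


K_15 has (15 − 1)!/2 = 43589145600 labelled Hamiltonian cycles.
For each such Hamiltonian cycle H, let X_H = 1 if all 15 edges of H are present in G. Then P[X_H = 1] = p^{15} = (4/5)^{15} = 1073741824/30517578125.
By linearity of expectation: E[X] = Σ_H E[X_H] = 43589145600 · p^{15} = 43589145600 · 1073741824/30517578125 = 1872139548125822976/1220703125.
Numerically: E[X] ≈ 1.534e+09.

E[X] = 43589145600 · (4/5)^{15} = 1872139548125822976/1220703125 ≈ 1.534e+09.


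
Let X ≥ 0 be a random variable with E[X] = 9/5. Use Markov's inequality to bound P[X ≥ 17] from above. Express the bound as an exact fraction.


μ = E[X] = 9/5, a = 17.
Markov: P[X ≥ 17] ≤ μ/a = (9/5)/17 = 9/85.
Numerically: ≈ 0.105882.
(Since a = 17 > μ = 1.800000, the bound 9/85 is < 1 and informative.)

P[X ≥ 17] ≤ 9/85 ≈ 0.105882.


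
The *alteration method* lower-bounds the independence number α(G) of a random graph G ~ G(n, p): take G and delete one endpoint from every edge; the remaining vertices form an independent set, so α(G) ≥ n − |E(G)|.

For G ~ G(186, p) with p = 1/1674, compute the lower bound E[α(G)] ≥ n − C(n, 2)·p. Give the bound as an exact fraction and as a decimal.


E[|E(G)|] = C(186, 2)·p = 17205 · (1/1674) = 185/18.
E[α(G)] ≥ n − E[|E(G)|] = 186 − 185/18 = 3163/18.
Numerically: ≈ 175.722.
(This is only a lower bound; the true E[α(G)] may be larger.)

E[α(G)] ≥ 3163/18 ≈ 175.722.


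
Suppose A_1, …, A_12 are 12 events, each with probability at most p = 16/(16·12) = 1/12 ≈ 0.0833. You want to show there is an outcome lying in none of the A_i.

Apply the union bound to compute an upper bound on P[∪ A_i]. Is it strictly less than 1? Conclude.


Union bound: P[∪_{i=1}^{12} A_i] ≤ Σ_i P[A_i] ≤ 12·p = 12·(1/12) = 1.
Numerically: 1 ≈ 1.0000.
Is 1 < 1? NO.
Since the bound 1 is ≥ 1, the union bound is uninformative here; it does NOT by itself certify existence.

12·p = 1 ≈ 1.0000; existence NOT certified by the union bound.


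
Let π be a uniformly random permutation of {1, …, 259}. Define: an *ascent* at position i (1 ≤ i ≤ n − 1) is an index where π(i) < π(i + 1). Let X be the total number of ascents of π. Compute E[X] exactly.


Write X = Σ X_I over i = 1, …, 258, with X_I the indicator of one ascent.
There are 258 indicators.
For each fixed i, the pair (π(i), π(i+1)) is a uniformly random ordered pair of distinct values from {1, …, 259}; by symmetry P[π(i) < π(i+1)] = 1/2.
By linearity: E[X] = 258 · (1/2) = (259 − 1) · (1/2) = 129 ≈ 129.000.

E[X] = 129 = 129.000.


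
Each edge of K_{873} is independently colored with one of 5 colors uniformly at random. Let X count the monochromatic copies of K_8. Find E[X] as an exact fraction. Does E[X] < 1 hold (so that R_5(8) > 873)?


E[X] = C(873, 8) · 5^{1 − 28} = 8102594482562031309 · 5^{−27} = 8102594482562031309/7450580596923828125.
As a reduced fraction: E[X] = 8102594482562031309/7450580596923828125 ≈ 1.087512.
Is E[X] < 1? NO.
Since E[X] ≥ 1, the first-moment bound is inconclusive at n = 873; it does NOT by itself certify R_5(8) > 873.

E[X] = 8102594482562031309/7450580596923828125 ≈ 1.087512; E[X] ≥ 1; first-moment method inconclusive here.


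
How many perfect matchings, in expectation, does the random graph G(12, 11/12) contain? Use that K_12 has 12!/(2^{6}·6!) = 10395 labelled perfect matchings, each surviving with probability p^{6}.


K_12 has 12!/(2^{6}·6!) = 10395 labelled perfect matchings.
For each such perfect matching H, let X_H = 1 if all 6 edges of H are present in G. Then P[X_H = 1] = p^{6} = (11/12)^{6} = 1771561/2985984.
By linearity: E[X] = Σ_H E[X_H] = 10395 · p^{6} = 10395 · 1771561/2985984 = 682050985/110592.
Numerically: E[X] ≈ 6167.

E[X] = 10395 · (11/12)^{6} = 682050985/110592 ≈ 6167.


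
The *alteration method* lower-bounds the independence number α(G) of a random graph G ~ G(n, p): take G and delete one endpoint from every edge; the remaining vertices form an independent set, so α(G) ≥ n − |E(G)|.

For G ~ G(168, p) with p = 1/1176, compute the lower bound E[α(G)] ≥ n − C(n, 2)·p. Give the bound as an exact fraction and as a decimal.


E[|E(G)|] = C(168, 2)·p = 14028 · (1/1176) = 167/14.
E[α(G)] ≥ n − E[|E(G)|] = 168 − 167/14 = 2185/14.
Numerically: ≈ 156.07143.
(This is only a lower bound; the true E[α(G)] may be larger.)

E[α(G)] ≥ 2185/14 ≈ 156.07143.


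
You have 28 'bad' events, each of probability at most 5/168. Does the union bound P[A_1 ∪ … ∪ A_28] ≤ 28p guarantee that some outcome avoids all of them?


Union bound: P[∪_{i=1}^{28} A_i] ≤ Σ_i P[A_i] ≤ 28·p = 28·(5/168) = 5/6.
Numerically: 5/6 ≈ 0.833333.
Is 5/6 < 1? YES.
Since P[∪ A_i] ≤ 5/6 < 1, the complement has P[∩ A_i^c] ≥ 1 − 5/6 = 1/6 > 0, so some outcome avoids every A_i.

28·p = 5/6 ≈ 0.833333; existence CERTIFIED by the union bound.


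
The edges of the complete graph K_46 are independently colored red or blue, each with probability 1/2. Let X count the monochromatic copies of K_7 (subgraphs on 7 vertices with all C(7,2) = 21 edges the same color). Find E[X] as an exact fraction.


Let X = Σ_S X_S over the C(46, 7) = 53524680 subsets S of size 7, where X_S = 1 if the K_7 on S is monochromatic.
For a fixed S, the K_7 on S has C(7, 2) = 21 edges. P[all 21 edges red] = (1/2)^21, and likewise for blue, so P[monochromatic] = 2·(1/2)^21 = 2^{1 − 21} = 1/1048576.
By linearity of expectation: E[X] = C(46, 7) · 2^{1 − 21} = 53524680 · 1/1048576 = 6690585/131072.
Numerically: E[X] ≈ 51.0451.

E[X] = C(46,7)·2^(1−C(7,2)) = 6690585/131072 ≈ 51.0451.


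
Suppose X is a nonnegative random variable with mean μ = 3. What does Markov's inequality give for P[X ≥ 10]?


μ = E[X] = 3, a = 10.
Markov: P[X ≥ 10] ≤ μ/a = (3)/10 = 3/10.
Numerically: ≈ 0.300.
(Since a = 10 > μ = 3.000, the bound 3/10 is < 1 and informative.)

P[X ≥ 10] ≤ 3/10 ≈ 0.300.


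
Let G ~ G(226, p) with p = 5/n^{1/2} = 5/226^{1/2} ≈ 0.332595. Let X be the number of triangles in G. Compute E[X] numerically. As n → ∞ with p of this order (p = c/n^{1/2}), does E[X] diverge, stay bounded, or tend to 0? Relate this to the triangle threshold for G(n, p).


Number of potential triangles: C(226, 3) = 1898400.
Each occurs with probability p³ ≈ (0.332595)³ ≈ 3.67914881e-02.
By linearity: E[X] = C(226, 3)·p³ ≈ 1898400 · 3.67914881e-02 ≈ 69844.961050.
Since α = 1/2 < 1, p = c/n^{1/2} ≫ 1/n is above the triangle threshold p ~ 1/n. Asymptotically E[X] ~ (c³/6)·n^{3(1−α)} = (5³/6)·n^{1.5} → ∞; triangles are abundant w.h.p.

E[X] ≈ 69844.961050; in regime p = Θ(1/n^{1/2}) E[X] diverges (above the triangle threshold p ~ 1/n).


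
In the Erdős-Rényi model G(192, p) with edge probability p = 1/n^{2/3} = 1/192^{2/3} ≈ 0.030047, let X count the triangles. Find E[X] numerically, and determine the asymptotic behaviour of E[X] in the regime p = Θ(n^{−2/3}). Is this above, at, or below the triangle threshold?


Number of potential triangles: C(192, 3) = 1161280.
Each occurs with probability p³ ≈ (0.030047)³ ≈ 2.7126736e-05.
By linearity: E[X] = C(192, 3)·p³ ≈ 1161280 · 2.7126736e-05 ≈ 31.50174.
Since α = 2/3 < 1, p = c/n^{2/3} ≫ 1/n is above the triangle threshold p ~ 1/n. Asymptotically E[X] ~ (c³/6)·n^{3(1−α)} = (1³/6)·n^{1} → ∞; triangles are abundant w.h.p.

E[X] ≈ 31.50174; in regime p = Θ(1/n^{2/3}) E[X] diverges (above the triangle threshold p ~ 1/n).


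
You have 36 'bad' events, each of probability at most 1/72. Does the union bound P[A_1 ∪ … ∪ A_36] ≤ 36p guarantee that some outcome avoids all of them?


Union bound: P[∪_{i=1}^{36} A_i] ≤ Σ_i P[A_i] ≤ 36·p = 36·(1/72) = 1/2.
Numerically: 1/2 ≈ 0.50000.
Is 1/2 < 1? YES.
Since P[∪ A_i] ≤ 1/2 < 1, the complement has P[∩ A_i^c] ≥ 1 − 1/2 = 1/2 > 0, so some outcome avoids every A_i.

36·p = 1/2 ≈ 0.50000; existence CERTIFIED by the union bound.


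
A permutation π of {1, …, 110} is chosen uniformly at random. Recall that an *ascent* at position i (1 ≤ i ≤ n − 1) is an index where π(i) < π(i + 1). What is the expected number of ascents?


Write X = Σ X_I over i = 1, …, 109, with X_I the indicator of one ascent.
There are 109 indicators.
For each fixed i, the pair (π(i), π(i+1)) is a uniformly random ordered pair of distinct values from {1, …, 110}; by symmetry P[π(i) < π(i+1)] = 1/2.
By linearity: E[X] = 109 · (1/2) = (110 − 1) · (1/2) = 109/2 ≈ 54.50000.

E[X] = 109/2 = 54.50000.


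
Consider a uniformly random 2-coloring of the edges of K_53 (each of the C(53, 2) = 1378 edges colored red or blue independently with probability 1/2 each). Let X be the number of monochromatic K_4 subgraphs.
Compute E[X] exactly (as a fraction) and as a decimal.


Let X = Σ_S X_S over the C(53, 4) = 292825 subsets S of size 4, where X_S = 1 if the K_4 on S is monochromatic.
For a fixed S, the K_4 on S has C(4, 2) = 6 edges. P[all 6 edges red] = (1/2)^6, and likewise for blue, so P[monochromatic] = 2·(1/2)^6 = 2^{1 − 6} = 1/32.
By linearity of expectation: E[X] = C(53, 4) · 2^{1 − 6} = 292825 · 1/32 = 292825/32.
Numerically: E[X] ≈ 9150.781.

E[X] = C(53,4)·2^(1−C(4,2)) = 292825/32 ≈ 9150.781.


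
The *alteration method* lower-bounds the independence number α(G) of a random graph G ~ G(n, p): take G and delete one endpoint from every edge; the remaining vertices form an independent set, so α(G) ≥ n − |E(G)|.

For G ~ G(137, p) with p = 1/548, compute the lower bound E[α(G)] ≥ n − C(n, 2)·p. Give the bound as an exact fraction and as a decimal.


E[|E(G)|] = C(137, 2)·p = 9316 · (1/548) = 17.
E[α(G)] ≥ n − E[|E(G)|] = 137 − 17 = 120.
Numerically: ≈ 120.000000.
(This is only a lower bound; the true E[α(G)] may be larger.)

E[α(G)] ≥ 120 ≈ 120.000000.


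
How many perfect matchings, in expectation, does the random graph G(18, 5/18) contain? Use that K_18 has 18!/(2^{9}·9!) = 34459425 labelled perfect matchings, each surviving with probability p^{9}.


K_18 has 18!/(2^{9}·9!) = 34459425 labelled perfect matchings.
For each such perfect matching H, let X_H = 1 if all 9 edges of H are present in G. Then P[X_H = 1] = p^{9} = (5/18)^{9} = 1953125/198359290368.
Summing the indicators: E[X] = Σ_H E[X_H] = 34459425 · p^{9} = 34459425 · 1953125/198359290368 = 830908203125/2448880128.
Numerically: E[X] ≈ 339.3.

E[X] = 34459425 · (5/18)^{9} = 830908203125/2448880128 ≈ 339.3.


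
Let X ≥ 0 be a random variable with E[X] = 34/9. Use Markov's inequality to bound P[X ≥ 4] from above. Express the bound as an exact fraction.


μ = E[X] = 34/9, a = 4.
Markov: P[X ≥ 4] ≤ μ/a = (34/9)/4 = 17/18.
Numerically: ≈ 0.944444.
(Since a = 4 > μ = 3.777778, the bound 17/18 is < 1 and informative.)

P[X ≥ 4] ≤ 17/18 ≈ 0.944444.


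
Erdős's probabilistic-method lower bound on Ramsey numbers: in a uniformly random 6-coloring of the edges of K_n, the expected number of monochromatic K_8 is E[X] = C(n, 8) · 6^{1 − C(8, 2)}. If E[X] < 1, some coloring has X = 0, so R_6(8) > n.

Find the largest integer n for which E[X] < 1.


We need C(n, 8) · 6^{1 − 28} < 1, i.e. C(n, 8) < 6^{28 − 1} = 1023490369077469249536.
Check values of n near the boundary:
  n = 1589: C(1589, 8) = 990389025825605844438; 990389025825605844438 < 1023490369077469249536? YES
  n = 1590: C(1590, 8) = 995397314198933813310; 995397314198933813310 < 1023490369077469249536? YES
  n = 1591: C(1591, 8) = 1000427749141189953870; 1000427749141189953870 < 1023490369077469249536? YES
  n = 1592: C(1592, 8) = 1005480414540892933435; 1005480414540892933435 < 1023490369077469249536? YES
  n = 1593: C(1593, 8) = 1010555394551193970323; 1010555394551193970323 < 1023490369077469249536? YES
  n = 1594: C(1594, 8) = 1015652773590544255167; 1015652773590544255167 < 1023490369077469249536? YES
  n = 1595: C(1595, 8) = 1020772636343363633895; 1020772636343363633895 < 1023490369077469249536? YES
  n = 1596: C(1596, 8) = 1025915067760710553965; 1025915067760710553965 < 1023490369077469249536? NO
The largest n with C(n, 8) < 1023490369077469249536 is n = 1595 (where E[X] = 113419181815929292655/113721152119718805504 ≈ 0.99734). Hence R_6(8) > 1595, i.e. R_6(8) ≥ 1596.

Largest n = 1595; hence R_6(8) > 1595.


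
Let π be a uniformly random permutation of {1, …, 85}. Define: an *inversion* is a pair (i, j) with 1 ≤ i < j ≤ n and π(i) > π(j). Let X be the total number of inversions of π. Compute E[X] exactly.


Write X = Σ X_I over the C(85, 2) = 3570 pairs i < j, with X_I the indicator of one inversion.
There are 3570 indicators.
For each fixed pair i < j, the values π(i) and π(j) are two distinct elements of {1, …, 85} in uniformly random order; by symmetry P[π(i) > π(j)] = 1/2.
By linearity: E[X] = 3570 · (1/2) = C(85, 2) · (1/2) = 3570/2 = 1785 ≈ 1785.00000.

E[X] = 1785 = 1785.00000.


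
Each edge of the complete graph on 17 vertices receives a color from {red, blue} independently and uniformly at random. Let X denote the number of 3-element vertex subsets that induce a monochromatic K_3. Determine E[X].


Let X = Σ_S X_S over the C(17, 3) = 680 subsets S of size 3, where X_S = 1 if the K_3 on S is monochromatic.
For a fixed S, the K_3 on S has C(3, 2) = 3 edges. P[all 3 edges red] = (1/2)^3, and likewise for blue, so P[monochromatic] = 2·(1/2)^3 = 2^{1 − 3} = 1/4.
By linearity of expectation: E[X] = C(17, 3) · 2^{1 − 3} = 680 · 1/4 = 170.
Numerically: E[X] ≈ 170.000.

E[X] = C(17,3)·2^(1−C(3,2)) = 170 ≈ 170.000.
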